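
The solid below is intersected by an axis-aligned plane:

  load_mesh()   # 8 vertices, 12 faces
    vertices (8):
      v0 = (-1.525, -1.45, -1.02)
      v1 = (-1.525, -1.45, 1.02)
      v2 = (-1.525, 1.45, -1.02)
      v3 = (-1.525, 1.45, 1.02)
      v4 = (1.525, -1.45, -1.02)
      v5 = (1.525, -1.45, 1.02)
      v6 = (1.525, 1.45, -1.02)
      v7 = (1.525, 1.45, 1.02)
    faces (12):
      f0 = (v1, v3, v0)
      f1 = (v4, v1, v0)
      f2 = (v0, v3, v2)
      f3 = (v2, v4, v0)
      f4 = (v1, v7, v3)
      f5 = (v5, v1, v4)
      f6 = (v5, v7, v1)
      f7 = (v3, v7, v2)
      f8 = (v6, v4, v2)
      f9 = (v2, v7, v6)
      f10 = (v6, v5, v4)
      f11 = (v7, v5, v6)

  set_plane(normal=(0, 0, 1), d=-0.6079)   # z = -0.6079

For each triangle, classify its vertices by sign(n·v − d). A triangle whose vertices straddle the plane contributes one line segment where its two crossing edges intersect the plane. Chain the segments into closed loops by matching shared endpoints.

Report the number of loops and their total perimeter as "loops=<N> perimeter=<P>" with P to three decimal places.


loops=1 perimeter=11.900

Straddling triangles (8 of 12):
  (v1,v3,v0) [++-] → (-1.525, -0.864172, -0.6079)–(-1.525, -1.45, -0.6079)  len=0.5858
  (v4,v1,v0) [-+-] → (0.90887, -1.45, -0.6079)–(-1.525, -1.45, -0.6079)  len=2.4339
  (v0,v3,v2) [-+-] → (-1.525, -0.864172, -0.6079)–(-1.525, 1.45, -0.6079)  len=2.3142
  (v5,v1,v4) [++-] → (0.90887, -1.45, -0.6079)–(1.525, -1.45, -0.6079)  len=0.6161
  (v3,v7,v2) [++-] → (-0.90887, 1.45, -0.6079)–(-1.525, 1.45, -0.6079)  len=0.6161
  (v2,v7,v6) [-+-] → (-0.90887, 1.45, -0.6079)–(1.525, 1.45, -0.6079)  len=2.4339
  (v6,v5,v4) [-+-] → (1.525, 0.864172, -0.6079)–(1.525, -1.45, -0.6079)  len=2.3142
  (v7,v5,v6) [++-] → (1.525, 0.864172, -0.6079)–(1.525, 1.45, -0.6079)  len=0.5858

Chained into 1 loop(s):
  loop 1: 8 segments, perimeter = 11.9000
Total perimeter = 11.900


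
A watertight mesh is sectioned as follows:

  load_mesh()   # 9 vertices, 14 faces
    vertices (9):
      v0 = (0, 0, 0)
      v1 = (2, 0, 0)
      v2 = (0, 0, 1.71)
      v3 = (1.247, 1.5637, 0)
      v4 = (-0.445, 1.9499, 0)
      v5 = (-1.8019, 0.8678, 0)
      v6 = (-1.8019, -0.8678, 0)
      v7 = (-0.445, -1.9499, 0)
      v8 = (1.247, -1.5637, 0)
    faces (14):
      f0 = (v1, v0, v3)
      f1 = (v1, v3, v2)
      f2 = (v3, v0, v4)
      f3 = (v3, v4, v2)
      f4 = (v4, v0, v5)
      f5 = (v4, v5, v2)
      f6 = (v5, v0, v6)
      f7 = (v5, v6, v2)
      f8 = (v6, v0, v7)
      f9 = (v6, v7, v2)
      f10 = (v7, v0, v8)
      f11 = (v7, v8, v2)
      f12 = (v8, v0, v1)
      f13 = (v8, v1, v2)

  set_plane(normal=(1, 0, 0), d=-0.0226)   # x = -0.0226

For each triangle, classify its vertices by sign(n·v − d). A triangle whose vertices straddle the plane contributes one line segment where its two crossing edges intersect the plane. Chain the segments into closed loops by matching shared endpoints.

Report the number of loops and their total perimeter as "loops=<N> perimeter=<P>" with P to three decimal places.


loops=1 perimeter=8.729

Straddling triangles (10 of 14):
  (v3,v0,v4) [++-] → (-0.0226, 0.0990286, 0)–(-0.0226, 1.85349, 0)  len=1.7545
  (v3,v4,v2) [+-+] → (-0.0226, 1.85349, 0)–(-0.0226, 0.0990286, 1.62316)  len=2.3901
  (v4,v0,v5) [-+-] → (-0.0226, 0.0990286, 0)–(-0.0226, 0.0108842, 0)  len=0.0881
  (v4,v5,v2) [--+] → (-0.0226, 0.0108842, 1.68855)–(-0.0226, 0.0990286, 1.62316)  len=0.1098
  (v5,v0,v6) [-+-] → (-0.0226, 0.0108842, 0)–(-0.0226, -0.0108842, 0)  len=0.0218
  (v5,v6,v2) [--+] → (-0.0226, -0.0108842, 1.68855)–(-0.0226, 0.0108842, 1.68855)  len=0.0218
  (v6,v0,v7) [-+-] → (-0.0226, -0.0108842, 0)–(-0.0226, -0.0990286, 0)  len=0.0881
  (v6,v7,v2) [--+] → (-0.0226, -0.0990286, 1.62316)–(-0.0226, -0.0108842, 1.68855)  len=0.1098
  (v7,v0,v8) [-++] → (-0.0226, -0.0990286, 0)–(-0.0226, -1.85349, 0)  len=1.7545
  (v7,v8,v2) [-++] → (-0.0226, -1.85349, 0)–(-0.0226, -0.0990286, 1.62316)  len=2.3901

Chained into 1 loop(s):
  loop 1: 10 segments, perimeter = 8.7285
Total perimeter = 8.729


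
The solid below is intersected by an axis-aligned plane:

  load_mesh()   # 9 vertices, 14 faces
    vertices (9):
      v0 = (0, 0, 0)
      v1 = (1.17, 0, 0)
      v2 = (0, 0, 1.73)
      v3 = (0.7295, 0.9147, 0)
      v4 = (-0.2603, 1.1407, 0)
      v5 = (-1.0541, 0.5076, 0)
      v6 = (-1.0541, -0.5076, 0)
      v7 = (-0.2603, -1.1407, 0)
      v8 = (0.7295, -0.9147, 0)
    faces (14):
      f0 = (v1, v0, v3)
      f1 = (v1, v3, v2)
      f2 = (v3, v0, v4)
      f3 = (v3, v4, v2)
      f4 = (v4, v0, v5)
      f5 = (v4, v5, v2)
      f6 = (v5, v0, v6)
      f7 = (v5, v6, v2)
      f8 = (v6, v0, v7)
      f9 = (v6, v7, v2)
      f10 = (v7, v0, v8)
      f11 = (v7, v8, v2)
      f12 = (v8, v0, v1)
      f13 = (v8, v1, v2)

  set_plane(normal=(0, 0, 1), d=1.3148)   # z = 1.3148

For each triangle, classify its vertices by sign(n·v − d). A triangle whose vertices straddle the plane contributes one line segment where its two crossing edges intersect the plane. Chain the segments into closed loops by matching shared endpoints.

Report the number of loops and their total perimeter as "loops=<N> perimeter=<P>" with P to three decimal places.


loops=1 perimeter=1.706

Straddling triangles (7 of 14):
  (v1,v3,v2) [--+] → (0.17508, 0.219528, 1.3148)–(0.2808, 0, 1.3148)  len=0.2437
  (v3,v4,v2) [--+] → (-0.062472, 0.273768, 1.3148)–(0.17508, 0.219528, 1.3148)  len=0.2437
  (v4,v5,v2) [--+] → (-0.252984, 0.121824, 1.3148)–(-0.062472, 0.273768, 1.3148)  len=0.2437
  (v5,v6,v2) [--+] → (-0.252984, -0.121824, 1.3148)–(-0.252984, 0.121824, 1.3148)  len=0.2436
  (v6,v7,v2) [--+] → (-0.062472, -0.273768, 1.3148)–(-0.252984, -0.121824, 1.3148)  len=0.2437
  (v7,v8,v2) [--+] → (0.17508, -0.219528, 1.3148)–(-0.062472, -0.273768, 1.3148)  len=0.2437
  (v8,v1,v2) [--+] → (0.2808, 0, 1.3148)–(0.17508, -0.219528, 1.3148)  len=0.2437

Chained into 1 loop(s):
  loop 1: 7 segments, perimeter = 1.7057
Total perimeter = 1.706


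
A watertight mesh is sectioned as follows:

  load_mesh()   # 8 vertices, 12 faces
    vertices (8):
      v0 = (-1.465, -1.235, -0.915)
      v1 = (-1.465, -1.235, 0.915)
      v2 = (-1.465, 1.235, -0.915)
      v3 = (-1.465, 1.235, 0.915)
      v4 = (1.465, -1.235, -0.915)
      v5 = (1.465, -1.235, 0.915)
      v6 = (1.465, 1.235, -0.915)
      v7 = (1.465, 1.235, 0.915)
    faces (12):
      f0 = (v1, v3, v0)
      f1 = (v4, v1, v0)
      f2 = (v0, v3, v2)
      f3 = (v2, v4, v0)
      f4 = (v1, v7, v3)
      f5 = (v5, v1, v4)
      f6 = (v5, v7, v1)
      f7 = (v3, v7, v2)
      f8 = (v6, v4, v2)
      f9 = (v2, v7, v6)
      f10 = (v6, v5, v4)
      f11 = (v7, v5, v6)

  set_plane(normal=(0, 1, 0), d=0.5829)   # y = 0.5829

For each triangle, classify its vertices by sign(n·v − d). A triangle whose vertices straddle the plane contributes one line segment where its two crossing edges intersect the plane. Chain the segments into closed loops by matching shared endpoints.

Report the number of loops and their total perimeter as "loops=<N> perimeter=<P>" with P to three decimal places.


Straddling triangles (8 of 12):
  (v1,v3,v0) [-+-] → (-1.465, 0.5829, 0.915)–(-1.465, 0.5829, 0.431865)  len=0.4831
  (v0,v3,v2) [-++] → (-1.465, 0.5829, 0.431865)–(-1.465, 0.5829, -0.915)  len=1.3469
  (v2,v4,v0) [+--] → (-0.691456, 0.5829, -0.915)–(-1.465, 0.5829, -0.915)  len=0.7735
  (v1,v7,v3) [-++] → (0.691456, 0.5829, 0.915)–(-1.465, 0.5829, 0.915)  len=2.1565
  (v5,v7,v1) [-+-] → (1.465, 0.5829, 0.915)–(0.691456, 0.5829, 0.915)  len=0.7735
  (v6,v4,v2) [+-+] → (1.465, 0.5829, -0.915)–(-0.691456, 0.5829, -0.915)  len=2.1565
  (v6,v5,v4) [+--] → (1.465, 0.5829, -0.431865)–(1.465, 0.5829, -0.915)  len=0.4831
  (v7,v5,v6) [+-+] → (1.465, 0.5829, 0.915)–(1.465, 0.5829, -0.431865)  len=1.3469

Chained into 1 loop(s):
  loop 1: 8 segments, perimeter = 9.5200
Total perimeter = 9.520

loops=1 perimeter=9.520


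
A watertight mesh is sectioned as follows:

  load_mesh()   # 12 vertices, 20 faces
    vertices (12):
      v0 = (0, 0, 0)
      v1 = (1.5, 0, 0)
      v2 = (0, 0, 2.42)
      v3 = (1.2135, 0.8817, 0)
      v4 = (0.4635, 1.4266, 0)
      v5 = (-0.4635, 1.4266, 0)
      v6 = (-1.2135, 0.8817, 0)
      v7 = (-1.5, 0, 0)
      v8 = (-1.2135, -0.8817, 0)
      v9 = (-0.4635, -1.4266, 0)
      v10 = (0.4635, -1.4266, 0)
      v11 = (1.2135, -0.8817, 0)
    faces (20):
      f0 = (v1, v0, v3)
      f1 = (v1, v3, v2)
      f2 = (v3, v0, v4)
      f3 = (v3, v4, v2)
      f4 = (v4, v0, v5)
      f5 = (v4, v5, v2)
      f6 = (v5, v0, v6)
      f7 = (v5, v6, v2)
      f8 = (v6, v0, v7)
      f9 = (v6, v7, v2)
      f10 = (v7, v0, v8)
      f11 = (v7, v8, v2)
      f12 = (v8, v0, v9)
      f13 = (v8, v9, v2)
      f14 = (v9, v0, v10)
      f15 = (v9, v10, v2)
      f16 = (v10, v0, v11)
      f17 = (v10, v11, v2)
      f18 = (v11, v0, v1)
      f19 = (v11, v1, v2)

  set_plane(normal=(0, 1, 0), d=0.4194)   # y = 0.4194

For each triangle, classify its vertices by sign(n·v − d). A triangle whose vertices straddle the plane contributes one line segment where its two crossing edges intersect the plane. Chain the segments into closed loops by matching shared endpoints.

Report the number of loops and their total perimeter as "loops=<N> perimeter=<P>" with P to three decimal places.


Straddling triangles (10 of 20):
  (v1,v0,v3) [--+] → (0.577228, 0.4194, 0)–(1.36372, 0.4194, 0)  len=0.7865
  (v1,v3,v2) [-+-] → (1.36372, 0.4194, 0)–(0.577228, 0.4194, 1.26887)  len=1.4929
  (v3,v0,v4) [+-+] → (0.577228, 0.4194, 0)–(0.136262, 0.4194, 0)  len=0.4410
  (v3,v4,v2) [++-] → (0.136262, 0.4194, 1.70855)–(0.577228, 0.4194, 1.26887)  len=0.6227
  (v4,v0,v5) [+-+] → (0.136262, 0.4194, 0)–(-0.136262, 0.4194, 0)  len=0.2725
  (v4,v5,v2) [++-] → (-0.136262, 0.4194, 1.70855)–(0.136262, 0.4194, 1.70855)  len=0.2725
  (v5,v0,v6) [+-+] → (-0.136262, 0.4194, 0)–(-0.577228, 0.4194, 0)  len=0.4410
  (v5,v6,v2) [++-] → (-0.577228, 0.4194, 1.26887)–(-0.136262, 0.4194, 1.70855)  len=0.6227
  (v6,v0,v7) [+--] → (-0.577228, 0.4194, 0)–(-1.36372, 0.4194, 0)  len=0.7865
  (v6,v7,v2) [+--] → (-1.36372, 0.4194, 0)–(-0.577228, 0.4194, 1.26887)  len=1.4929

Chained into 1 loop(s):
  loop 1: 10 segments, perimeter = 7.2311
Total perimeter = 7.231

loops=1 perimeter=7.231


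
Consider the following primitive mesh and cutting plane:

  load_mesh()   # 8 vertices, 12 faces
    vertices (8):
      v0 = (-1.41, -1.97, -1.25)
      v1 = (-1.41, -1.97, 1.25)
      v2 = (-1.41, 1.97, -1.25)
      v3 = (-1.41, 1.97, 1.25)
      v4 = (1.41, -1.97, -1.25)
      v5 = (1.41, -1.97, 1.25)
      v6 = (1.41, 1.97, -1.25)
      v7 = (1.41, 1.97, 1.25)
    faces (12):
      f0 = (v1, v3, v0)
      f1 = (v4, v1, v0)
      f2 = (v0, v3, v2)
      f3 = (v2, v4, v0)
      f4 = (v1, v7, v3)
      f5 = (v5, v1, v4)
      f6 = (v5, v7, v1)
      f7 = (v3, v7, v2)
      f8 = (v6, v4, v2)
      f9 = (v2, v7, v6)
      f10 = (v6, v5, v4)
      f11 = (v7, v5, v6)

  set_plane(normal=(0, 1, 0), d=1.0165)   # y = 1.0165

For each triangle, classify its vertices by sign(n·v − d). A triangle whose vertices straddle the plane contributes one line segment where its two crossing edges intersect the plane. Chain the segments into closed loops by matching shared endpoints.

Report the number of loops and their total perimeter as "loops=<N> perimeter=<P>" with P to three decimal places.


Straddling triangles (8 of 12):
  (v1,v3,v0) [-+-] → (-1.41, 1.0165, 1.25)–(-1.41, 1.0165, 0.644987)  len=0.6050
  (v0,v3,v2) [-++] → (-1.41, 1.0165, 0.644987)–(-1.41, 1.0165, -1.25)  len=1.8950
  (v2,v4,v0) [+--] → (-0.727546, 1.0165, -1.25)–(-1.41, 1.0165, -1.25)  len=0.6825
  (v1,v7,v3) [-++] → (0.727546, 1.0165, 1.25)–(-1.41, 1.0165, 1.25)  len=2.1375
  (v5,v7,v1) [-+-] → (1.41, 1.0165, 1.25)–(0.727546, 1.0165, 1.25)  len=0.6825
  (v6,v4,v2) [+-+] → (1.41, 1.0165, -1.25)–(-0.727546, 1.0165, -1.25)  len=2.1375
  (v6,v5,v4) [+--] → (1.41, 1.0165, -0.644987)–(1.41, 1.0165, -1.25)  len=0.6050
  (v7,v5,v6) [+-+] → (1.41, 1.0165, 1.25)–(1.41, 1.0165, -0.644987)  len=1.8950

Chained into 1 loop(s):
  loop 1: 8 segments, perimeter = 10.6400
Total perimeter = 10.640

loops=1 perimeter=10.640


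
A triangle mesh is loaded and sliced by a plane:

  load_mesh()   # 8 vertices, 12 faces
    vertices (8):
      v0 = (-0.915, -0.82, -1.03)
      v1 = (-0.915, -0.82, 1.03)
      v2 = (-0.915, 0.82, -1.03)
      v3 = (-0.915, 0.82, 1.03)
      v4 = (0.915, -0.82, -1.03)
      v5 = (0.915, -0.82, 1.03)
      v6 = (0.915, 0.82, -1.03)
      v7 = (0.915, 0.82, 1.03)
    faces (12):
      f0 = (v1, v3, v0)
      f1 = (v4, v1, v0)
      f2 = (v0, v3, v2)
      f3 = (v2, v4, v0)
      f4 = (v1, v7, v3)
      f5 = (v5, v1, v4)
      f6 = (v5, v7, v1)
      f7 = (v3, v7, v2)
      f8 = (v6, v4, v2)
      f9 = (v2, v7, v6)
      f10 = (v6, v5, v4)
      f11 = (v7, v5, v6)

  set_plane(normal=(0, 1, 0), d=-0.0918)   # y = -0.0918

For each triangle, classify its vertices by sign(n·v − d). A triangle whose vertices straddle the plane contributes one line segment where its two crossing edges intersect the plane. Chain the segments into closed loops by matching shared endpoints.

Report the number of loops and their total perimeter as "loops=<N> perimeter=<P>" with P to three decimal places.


loops=1 perimeter=7.780

Straddling triangles (8 of 12):
  (v1,v3,v0) [-+-] → (-0.915, -0.0918, 1.03)–(-0.915, -0.0918, -0.11531)  len=1.1453
  (v0,v3,v2) [-++] → (-0.915, -0.0918, -0.11531)–(-0.915, -0.0918, -1.03)  len=0.9147
  (v2,v4,v0) [+--] → (0.102435, -0.0918, -1.03)–(-0.915, -0.0918, -1.03)  len=1.0174
  (v1,v7,v3) [-++] → (-0.102435, -0.0918, 1.03)–(-0.915, -0.0918, 1.03)  len=0.8126
  (v5,v7,v1) [-+-] → (0.915, -0.0918, 1.03)–(-0.102435, -0.0918, 1.03)  len=1.0174
  (v6,v4,v2) [+-+] → (0.915, -0.0918, -1.03)–(0.102435, -0.0918, -1.03)  len=0.8126
  (v6,v5,v4) [+--] → (0.915, -0.0918, 0.11531)–(0.915, -0.0918, -1.03)  len=1.1453
  (v7,v5,v6) [+-+] → (0.915, -0.0918, 1.03)–(0.915, -0.0918, 0.11531)  len=0.9147

Chained into 1 loop(s):
  loop 1: 8 segments, perimeter = 7.7800
Total perimeter = 7.780


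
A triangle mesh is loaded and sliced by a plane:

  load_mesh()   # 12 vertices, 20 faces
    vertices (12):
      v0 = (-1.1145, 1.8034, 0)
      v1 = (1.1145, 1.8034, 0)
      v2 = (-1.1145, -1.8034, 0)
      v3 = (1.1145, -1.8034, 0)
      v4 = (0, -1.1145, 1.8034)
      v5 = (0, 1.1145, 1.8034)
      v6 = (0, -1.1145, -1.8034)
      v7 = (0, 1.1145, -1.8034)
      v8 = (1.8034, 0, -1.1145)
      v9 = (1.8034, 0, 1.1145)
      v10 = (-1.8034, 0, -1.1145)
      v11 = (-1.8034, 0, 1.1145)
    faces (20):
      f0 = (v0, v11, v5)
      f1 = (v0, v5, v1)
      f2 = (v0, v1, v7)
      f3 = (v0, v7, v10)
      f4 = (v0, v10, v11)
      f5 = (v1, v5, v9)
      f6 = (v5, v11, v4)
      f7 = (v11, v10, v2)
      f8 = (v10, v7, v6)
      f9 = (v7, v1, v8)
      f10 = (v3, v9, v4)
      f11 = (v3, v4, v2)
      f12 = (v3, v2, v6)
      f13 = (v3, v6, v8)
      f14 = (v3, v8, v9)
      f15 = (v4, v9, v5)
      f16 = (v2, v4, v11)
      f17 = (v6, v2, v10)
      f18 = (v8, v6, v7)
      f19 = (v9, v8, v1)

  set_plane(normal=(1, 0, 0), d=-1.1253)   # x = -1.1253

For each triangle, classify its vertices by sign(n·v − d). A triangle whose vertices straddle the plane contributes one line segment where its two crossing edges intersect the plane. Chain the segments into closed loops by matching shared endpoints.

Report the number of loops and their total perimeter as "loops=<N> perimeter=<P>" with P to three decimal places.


loops=1 perimeter=9.417

Straddling triangles (8 of 20):
  (v0,v11,v5) [+-+] → (-1.1253, 1.77513, 0.0174722)–(-1.1253, 0.419065, 1.37353)  len=1.9178
  (v0,v7,v10) [++-] → (-1.1253, 0.419065, -1.37353)–(-1.1253, 1.77513, -0.0174722)  len=1.9178
  (v0,v10,v11) [+--] → (-1.1253, 1.77513, -0.0174722)–(-1.1253, 1.77513, 0.0174722)  len=0.0349
  (v5,v11,v4) [+-+] → (-1.1253, 0.419065, 1.37353)–(-1.1253, -0.419065, 1.37353)  len=0.8381
  (v11,v10,v2) [--+] → (-1.1253, -1.77513, -0.0174722)–(-1.1253, -1.77513, 0.0174722)  len=0.0349
  (v10,v7,v6) [-++] → (-1.1253, 0.419065, -1.37353)–(-1.1253, -0.419065, -1.37353)  len=0.8381
  (v2,v4,v11) [++-] → (-1.1253, -0.419065, 1.37353)–(-1.1253, -1.77513, 0.0174722)  len=1.9178
  (v6,v2,v10) [++-] → (-1.1253, -1.77513, -0.0174722)–(-1.1253, -0.419065, -1.37353)  len=1.9178

Chained into 1 loop(s):
  loop 1: 8 segments, perimeter = 9.4172
Total perimeter = 9.417


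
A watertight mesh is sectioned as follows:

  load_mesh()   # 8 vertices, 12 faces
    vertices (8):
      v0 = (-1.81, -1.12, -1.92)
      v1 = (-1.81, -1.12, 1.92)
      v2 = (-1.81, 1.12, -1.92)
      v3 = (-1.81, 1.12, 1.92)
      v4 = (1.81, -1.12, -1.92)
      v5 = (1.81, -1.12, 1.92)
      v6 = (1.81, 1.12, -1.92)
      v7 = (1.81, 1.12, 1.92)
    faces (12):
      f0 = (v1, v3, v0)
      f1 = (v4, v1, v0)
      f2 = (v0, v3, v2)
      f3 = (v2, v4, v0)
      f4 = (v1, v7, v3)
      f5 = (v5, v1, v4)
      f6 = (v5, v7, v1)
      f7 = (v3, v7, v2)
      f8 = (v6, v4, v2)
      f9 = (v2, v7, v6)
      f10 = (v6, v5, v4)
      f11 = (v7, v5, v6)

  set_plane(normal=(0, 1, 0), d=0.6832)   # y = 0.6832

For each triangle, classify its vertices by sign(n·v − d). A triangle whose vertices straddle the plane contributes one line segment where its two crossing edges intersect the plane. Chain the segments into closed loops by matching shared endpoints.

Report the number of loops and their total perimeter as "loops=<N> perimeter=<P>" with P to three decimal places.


loops=1 perimeter=14.920

Straddling triangles (8 of 12):
  (v1,v3,v0) [-+-] → (-1.81, 0.6832, 1.92)–(-1.81, 0.6832, 1.1712)  len=0.7488
  (v0,v3,v2) [-++] → (-1.81, 0.6832, 1.1712)–(-1.81, 0.6832, -1.92)  len=3.0912
  (v2,v4,v0) [+--] → (-1.1041, 0.6832, -1.92)–(-1.81, 0.6832, -1.92)  len=0.7059
  (v1,v7,v3) [-++] → (1.1041, 0.6832, 1.92)–(-1.81, 0.6832, 1.92)  len=2.9141
  (v5,v7,v1) [-+-] → (1.81, 0.6832, 1.92)–(1.1041, 0.6832, 1.92)  len=0.7059
  (v6,v4,v2) [+-+] → (1.81, 0.6832, -1.92)–(-1.1041, 0.6832, -1.92)  len=2.9141
  (v6,v5,v4) [+--] → (1.81, 0.6832, -1.1712)–(1.81, 0.6832, -1.92)  len=0.7488
  (v7,v5,v6) [+-+] → (1.81, 0.6832, 1.92)–(1.81, 0.6832, -1.1712)  len=3.0912

Chained into 1 loop(s):
  loop 1: 8 segments, perimeter = 14.9200
Total perimeter = 14.920


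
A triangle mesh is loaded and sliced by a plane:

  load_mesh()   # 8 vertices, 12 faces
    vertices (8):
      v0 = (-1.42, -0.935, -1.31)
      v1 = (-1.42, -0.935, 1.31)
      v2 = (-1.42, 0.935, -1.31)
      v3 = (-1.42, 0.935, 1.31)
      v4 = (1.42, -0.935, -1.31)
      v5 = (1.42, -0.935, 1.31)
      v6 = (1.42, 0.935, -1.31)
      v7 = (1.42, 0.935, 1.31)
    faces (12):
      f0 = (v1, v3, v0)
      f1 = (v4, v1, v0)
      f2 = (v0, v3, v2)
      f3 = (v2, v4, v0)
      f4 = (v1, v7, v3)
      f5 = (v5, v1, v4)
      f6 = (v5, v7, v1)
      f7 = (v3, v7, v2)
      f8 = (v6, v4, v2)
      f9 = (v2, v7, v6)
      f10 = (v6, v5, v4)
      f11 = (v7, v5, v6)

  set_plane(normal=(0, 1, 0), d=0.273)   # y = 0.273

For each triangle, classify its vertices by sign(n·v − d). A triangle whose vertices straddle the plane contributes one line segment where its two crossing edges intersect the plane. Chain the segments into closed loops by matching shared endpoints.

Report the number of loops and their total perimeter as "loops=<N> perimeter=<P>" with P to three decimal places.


Straddling triangles (8 of 12):
  (v1,v3,v0) [-+-] → (-1.42, 0.273, 1.31)–(-1.42, 0.273, 0.382492)  len=0.9275
  (v0,v3,v2) [-++] → (-1.42, 0.273, 0.382492)–(-1.42, 0.273, -1.31)  len=1.6925
  (v2,v4,v0) [+--] → (-0.41461, 0.273, -1.31)–(-1.42, 0.273, -1.31)  len=1.0054
  (v1,v7,v3) [-++] → (0.41461, 0.273, 1.31)–(-1.42, 0.273, 1.31)  len=1.8346
  (v5,v7,v1) [-+-] → (1.42, 0.273, 1.31)–(0.41461, 0.273, 1.31)  len=1.0054
  (v6,v4,v2) [+-+] → (1.42, 0.273, -1.31)–(-0.41461, 0.273, -1.31)  len=1.8346
  (v6,v5,v4) [+--] → (1.42, 0.273, -0.382492)–(1.42, 0.273, -1.31)  len=0.9275
  (v7,v5,v6) [+-+] → (1.42, 0.273, 1.31)–(1.42, 0.273, -0.382492)  len=1.6925

Chained into 1 loop(s):
  loop 1: 8 segments, perimeter = 10.9200
Total perimeter = 10.920

loops=1 perimeter=10.920


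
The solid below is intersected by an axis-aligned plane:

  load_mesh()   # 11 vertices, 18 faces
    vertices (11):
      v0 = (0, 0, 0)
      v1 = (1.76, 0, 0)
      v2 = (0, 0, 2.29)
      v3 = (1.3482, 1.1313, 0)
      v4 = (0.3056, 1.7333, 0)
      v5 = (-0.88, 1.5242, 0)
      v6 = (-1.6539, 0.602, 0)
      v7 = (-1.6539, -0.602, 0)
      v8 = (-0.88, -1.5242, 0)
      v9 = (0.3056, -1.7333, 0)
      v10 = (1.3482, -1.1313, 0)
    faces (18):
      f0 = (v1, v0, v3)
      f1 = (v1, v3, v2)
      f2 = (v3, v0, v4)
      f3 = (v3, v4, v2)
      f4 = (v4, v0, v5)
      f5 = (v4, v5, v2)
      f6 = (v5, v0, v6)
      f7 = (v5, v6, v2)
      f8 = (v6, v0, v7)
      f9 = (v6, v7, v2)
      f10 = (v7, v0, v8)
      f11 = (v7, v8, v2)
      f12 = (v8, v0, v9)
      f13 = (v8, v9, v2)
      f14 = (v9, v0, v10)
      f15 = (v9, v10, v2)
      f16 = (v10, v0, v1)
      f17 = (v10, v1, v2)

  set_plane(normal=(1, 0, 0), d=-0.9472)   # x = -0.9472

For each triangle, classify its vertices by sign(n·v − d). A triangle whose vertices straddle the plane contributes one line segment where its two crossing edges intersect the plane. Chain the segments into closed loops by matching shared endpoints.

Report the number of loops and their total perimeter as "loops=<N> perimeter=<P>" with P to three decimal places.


loops=1 perimeter=6.521

Straddling triangles (6 of 18):
  (v5,v0,v6) [++-] → (-0.9472, 0.34477, 0)–(-0.9472, 1.44412, 0)  len=1.0994
  (v5,v6,v2) [+-+] → (-0.9472, 1.44412, 0)–(-0.9472, 0.34477, 0.978501)  len=1.4717
  (v6,v0,v7) [-+-] → (-0.9472, 0.34477, 0)–(-0.9472, -0.34477, 0)  len=0.6895
  (v6,v7,v2) [--+] → (-0.9472, -0.34477, 0.978501)–(-0.9472, 0.34477, 0.978501)  len=0.6895
  (v7,v0,v8) [-++] → (-0.9472, -0.34477, 0)–(-0.9472, -1.44412, 0)  len=1.0994
  (v7,v8,v2) [-++] → (-0.9472, -1.44412, 0)–(-0.9472, -0.34477, 0.978501)  len=1.4717

Chained into 1 loop(s):
  loop 1: 6 segments, perimeter = 6.5213
Total perimeter = 6.521


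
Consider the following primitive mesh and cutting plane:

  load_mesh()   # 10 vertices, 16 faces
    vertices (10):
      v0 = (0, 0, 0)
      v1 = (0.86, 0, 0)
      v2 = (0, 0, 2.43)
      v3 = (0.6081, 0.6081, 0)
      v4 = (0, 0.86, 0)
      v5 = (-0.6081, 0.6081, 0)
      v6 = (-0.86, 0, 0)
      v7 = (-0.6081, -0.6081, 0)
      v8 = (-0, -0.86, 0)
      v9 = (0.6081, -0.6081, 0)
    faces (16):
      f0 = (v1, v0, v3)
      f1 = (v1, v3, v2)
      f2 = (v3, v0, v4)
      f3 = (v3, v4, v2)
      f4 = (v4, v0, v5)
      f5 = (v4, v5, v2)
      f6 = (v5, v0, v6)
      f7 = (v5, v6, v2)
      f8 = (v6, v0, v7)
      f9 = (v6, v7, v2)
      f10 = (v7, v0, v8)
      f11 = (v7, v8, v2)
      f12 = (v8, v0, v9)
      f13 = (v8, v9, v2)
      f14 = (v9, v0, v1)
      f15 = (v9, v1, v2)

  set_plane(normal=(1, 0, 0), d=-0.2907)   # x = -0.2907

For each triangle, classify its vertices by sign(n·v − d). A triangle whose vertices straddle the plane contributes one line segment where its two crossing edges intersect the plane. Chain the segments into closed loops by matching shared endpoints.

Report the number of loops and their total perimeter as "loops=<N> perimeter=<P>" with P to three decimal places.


Straddling triangles (8 of 16):
  (v4,v0,v5) [++-] → (-0.2907, 0.2907, 0)–(-0.2907, 0.73958, 0)  len=0.4489
  (v4,v5,v2) [+-+] → (-0.2907, 0.73958, 0)–(-0.2907, 0.2907, 1.26835)  len=1.3454
  (v5,v0,v6) [-+-] → (-0.2907, 0.2907, 0)–(-0.2907, 0, 0)  len=0.2907
  (v5,v6,v2) [--+] → (-0.2907, 0, 1.6086)–(-0.2907, 0.2907, 1.26835)  len=0.4475
  (v6,v0,v7) [-+-] → (-0.2907, 0, 0)–(-0.2907, -0.2907, 0)  len=0.2907
  (v6,v7,v2) [--+] → (-0.2907, -0.2907, 1.26835)–(-0.2907, 0, 1.6086)  len=0.4475
  (v7,v0,v8) [-++] → (-0.2907, -0.2907, 0)–(-0.2907, -0.73958, 0)  len=0.4489
  (v7,v8,v2) [-++] → (-0.2907, -0.73958, 0)–(-0.2907, -0.2907, 1.26835)  len=1.3454

Chained into 1 loop(s):
  loop 1: 8 segments, perimeter = 5.0651
Total perimeter = 5.065

loops=1 perimeter=5.065


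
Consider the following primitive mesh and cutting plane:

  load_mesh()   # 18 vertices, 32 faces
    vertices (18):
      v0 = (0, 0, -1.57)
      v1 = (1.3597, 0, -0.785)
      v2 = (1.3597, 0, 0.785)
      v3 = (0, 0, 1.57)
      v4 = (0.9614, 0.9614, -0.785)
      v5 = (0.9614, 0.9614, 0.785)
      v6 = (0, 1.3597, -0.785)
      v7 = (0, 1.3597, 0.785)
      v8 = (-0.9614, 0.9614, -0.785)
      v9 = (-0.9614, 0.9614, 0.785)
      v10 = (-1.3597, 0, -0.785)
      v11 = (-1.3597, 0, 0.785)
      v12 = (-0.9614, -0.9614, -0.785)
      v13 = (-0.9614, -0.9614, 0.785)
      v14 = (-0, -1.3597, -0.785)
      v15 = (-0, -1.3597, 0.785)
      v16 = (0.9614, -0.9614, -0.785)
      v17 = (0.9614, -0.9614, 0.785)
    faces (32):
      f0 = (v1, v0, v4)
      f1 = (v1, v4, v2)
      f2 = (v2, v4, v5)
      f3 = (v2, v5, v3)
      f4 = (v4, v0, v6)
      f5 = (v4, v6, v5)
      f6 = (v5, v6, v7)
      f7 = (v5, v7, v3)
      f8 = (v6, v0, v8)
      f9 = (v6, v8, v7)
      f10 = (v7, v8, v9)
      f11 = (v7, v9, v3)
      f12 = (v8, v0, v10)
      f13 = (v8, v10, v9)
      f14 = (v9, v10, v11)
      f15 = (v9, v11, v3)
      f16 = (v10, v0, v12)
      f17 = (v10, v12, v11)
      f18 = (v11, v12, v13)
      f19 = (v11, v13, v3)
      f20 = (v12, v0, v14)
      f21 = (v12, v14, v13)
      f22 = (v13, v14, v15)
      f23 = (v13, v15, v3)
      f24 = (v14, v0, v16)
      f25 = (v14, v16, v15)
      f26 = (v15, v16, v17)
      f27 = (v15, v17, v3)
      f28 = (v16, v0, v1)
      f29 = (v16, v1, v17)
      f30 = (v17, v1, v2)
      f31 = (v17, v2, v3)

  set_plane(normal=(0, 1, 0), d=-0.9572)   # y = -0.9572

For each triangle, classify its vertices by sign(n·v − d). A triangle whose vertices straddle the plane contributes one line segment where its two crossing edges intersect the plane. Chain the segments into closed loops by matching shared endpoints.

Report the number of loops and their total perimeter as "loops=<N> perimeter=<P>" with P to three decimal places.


Straddling triangles (12 of 32):
  (v10,v0,v12) [++-] → (-0.9572, -0.9572, -0.788429)–(-0.96314, -0.9572, -0.785)  len=0.0069
  (v10,v12,v11) [+-+] → (-0.96314, -0.9572, -0.785)–(-0.96314, -0.9572, -0.778141)  len=0.0069
  (v11,v12,v13) [+--] → (-0.96314, -0.9572, -0.778141)–(-0.96314, -0.9572, 0.785)  len=1.5631
  (v11,v13,v3) [+-+] → (-0.96314, -0.9572, 0.785)–(-0.9572, -0.9572, 0.788429)  len=0.0069
  (v12,v0,v14) [-+-] → (-0.9572, -0.9572, -0.788429)–(0, -0.9572, -1.01738)  len=0.9842
  (v13,v15,v3) [--+] → (0, -0.9572, 1.01738)–(-0.9572, -0.9572, 0.788429)  len=0.9842
  (v14,v0,v16) [-+-] → (0, -0.9572, -1.01738)–(0.9572, -0.9572, -0.788429)  len=0.9842
  (v15,v17,v3) [--+] → (0.9572, -0.9572, 0.788429)–(0, -0.9572, 1.01738)  len=0.9842
  (v16,v0,v1) [-++] → (0.9572, -0.9572, -0.788429)–(0.96314, -0.9572, -0.785)  len=0.0069
  (v16,v1,v17) [-+-] → (0.96314, -0.9572, -0.785)–(0.96314, -0.9572, 0.778141)  len=1.5631
  (v17,v1,v2) [-++] → (0.96314, -0.9572, 0.778141)–(0.96314, -0.9572, 0.785)  len=0.0069
  (v17,v2,v3) [-++] → (0.96314, -0.9572, 0.785)–(0.9572, -0.9572, 0.788429)  len=0.0069

Chained into 1 loop(s):
  loop 1: 12 segments, perimeter = 7.1042
Total perimeter = 7.104

loops=1 perimeter=7.104


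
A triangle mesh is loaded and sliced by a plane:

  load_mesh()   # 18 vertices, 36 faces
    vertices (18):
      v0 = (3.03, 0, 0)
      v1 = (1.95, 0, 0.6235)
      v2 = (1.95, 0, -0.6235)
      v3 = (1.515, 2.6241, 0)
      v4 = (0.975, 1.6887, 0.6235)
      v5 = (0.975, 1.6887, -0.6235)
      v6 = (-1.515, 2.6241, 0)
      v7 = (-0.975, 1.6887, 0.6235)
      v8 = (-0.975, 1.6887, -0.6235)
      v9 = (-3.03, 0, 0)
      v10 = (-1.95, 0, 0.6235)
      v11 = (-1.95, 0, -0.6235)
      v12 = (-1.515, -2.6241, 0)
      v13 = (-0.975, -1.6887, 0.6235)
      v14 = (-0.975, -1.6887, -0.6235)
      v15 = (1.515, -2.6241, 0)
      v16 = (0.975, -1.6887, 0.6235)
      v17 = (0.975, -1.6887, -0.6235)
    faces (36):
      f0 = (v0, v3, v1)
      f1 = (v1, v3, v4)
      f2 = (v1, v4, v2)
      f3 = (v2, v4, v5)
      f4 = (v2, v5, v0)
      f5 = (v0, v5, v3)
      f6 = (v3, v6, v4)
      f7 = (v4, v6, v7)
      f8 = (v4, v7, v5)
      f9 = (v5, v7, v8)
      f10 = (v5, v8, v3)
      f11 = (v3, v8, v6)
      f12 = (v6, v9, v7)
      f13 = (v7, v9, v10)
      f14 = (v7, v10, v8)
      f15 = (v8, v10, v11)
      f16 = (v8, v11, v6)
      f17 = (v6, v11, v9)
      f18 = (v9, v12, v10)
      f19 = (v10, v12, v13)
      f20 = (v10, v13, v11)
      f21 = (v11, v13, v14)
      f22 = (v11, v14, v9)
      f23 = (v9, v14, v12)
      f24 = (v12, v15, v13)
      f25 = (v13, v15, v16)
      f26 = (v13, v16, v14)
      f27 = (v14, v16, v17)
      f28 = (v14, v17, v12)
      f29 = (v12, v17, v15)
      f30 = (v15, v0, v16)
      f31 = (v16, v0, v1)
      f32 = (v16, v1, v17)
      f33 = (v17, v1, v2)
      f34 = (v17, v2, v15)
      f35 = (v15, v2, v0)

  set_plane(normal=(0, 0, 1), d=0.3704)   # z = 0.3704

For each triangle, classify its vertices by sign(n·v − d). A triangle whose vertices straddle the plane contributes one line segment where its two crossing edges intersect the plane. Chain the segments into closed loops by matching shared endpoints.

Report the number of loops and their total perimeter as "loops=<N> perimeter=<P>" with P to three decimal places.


Straddling triangles (24 of 36):
  (v0,v3,v1) [--+] → (1.77342, 1.06521, 0.3704)–(2.38841, 0, 0.3704)  len=1.2300
  (v1,v3,v4) [+-+] → (1.77342, 1.06521, 0.3704)–(1.1942, 2.06841, 0.3704)  len=1.1584
  (v1,v4,v2) [++-] → (1.17289, 1.34595, 0.3704)–(1.95, 0, 0.3704)  len=1.5542
  (v2,v4,v5) [-+-] → (1.17289, 1.34595, 0.3704)–(0.975, 1.6887, 0.3704)  len=0.3958
  (v3,v6,v4) [--+] → (-0.0357763, 2.06841, 0.3704)–(1.1942, 2.06841, 0.3704)  len=1.2300
  (v4,v6,v7) [+-+] → (-0.0357763, 2.06841, 0.3704)–(-1.1942, 2.06841, 0.3704)  len=1.1584
  (v4,v7,v5) [++-] → (-0.579214, 1.6887, 0.3704)–(0.975, 1.6887, 0.3704)  len=1.5542
  (v5,v7,v8) [-+-] → (-0.579214, 1.6887, 0.3704)–(-0.975, 1.6887, 0.3704)  len=0.3958
  (v6,v9,v7) [--+] → (-1.80919, 1.0032, 0.3704)–(-1.1942, 2.06841, 0.3704)  len=1.2300
  (v7,v9,v10) [+-+] → (-1.80919, 1.0032, 0.3704)–(-2.38841, 0, 0.3704)  len=1.1584
  (v7,v10,v8) [++-] → (-1.75211, 0.342751, 0.3704)–(-0.975, 1.6887, 0.3704)  len=1.5542
  (v8,v10,v11) [-+-] → (-1.75211, 0.342751, 0.3704)–(-1.95, 0, 0.3704)  len=0.3958
  (v9,v12,v10) [--+] → (-1.77342, -1.06521, 0.3704)–(-2.38841, 0, 0.3704)  len=1.2300
  (v10,v12,v13) [+-+] → (-1.77342, -1.06521, 0.3704)–(-1.1942, -2.06841, 0.3704)  len=1.1584
  (v10,v13,v11) [++-] → (-1.17289, -1.34595, 0.3704)–(-1.95, 0, 0.3704)  len=1.5542
  (v11,v13,v14) [-+-] → (-1.17289, -1.34595, 0.3704)–(-0.975, -1.6887, 0.3704)  len=0.3958
  (v12,v15,v13) [--+] → (0.0357763, -2.06841, 0.3704)–(-1.1942, -2.06841, 0.3704)  len=1.2300
  (v13,v15,v16) [+-+] → (0.0357763, -2.06841, 0.3704)–(1.1942, -2.06841, 0.3704)  len=1.1584
  (v13,v16,v14) [++-] → (0.579214, -1.6887, 0.3704)–(-0.975, -1.6887, 0.3704)  len=1.5542
  (v14,v16,v17) [-+-] → (0.579214, -1.6887, 0.3704)–(0.975, -1.6887, 0.3704)  len=0.3958
  (v15,v0,v16) [--+] → (1.80919, -1.0032, 0.3704)–(1.1942, -2.06841, 0.3704)  len=1.2300
  (v16,v0,v1) [+-+] → (1.80919, -1.0032, 0.3704)–(2.38841, 0, 0.3704)  len=1.1584
  (v16,v1,v17) [++-] → (1.75211, -0.342751, 0.3704)–(0.975, -1.6887, 0.3704)  len=1.5542
  (v17,v1,v2) [-+-] → (1.75211, -0.342751, 0.3704)–(1.95, 0, 0.3704)  len=0.3958

Chained into 2 loop(s):
  loop 1: 12 segments, perimeter = 14.3304
  loop 2: 12 segments, perimeter = 11.6998
Total perimeter = 26.030

loops=2 perimeter=26.030


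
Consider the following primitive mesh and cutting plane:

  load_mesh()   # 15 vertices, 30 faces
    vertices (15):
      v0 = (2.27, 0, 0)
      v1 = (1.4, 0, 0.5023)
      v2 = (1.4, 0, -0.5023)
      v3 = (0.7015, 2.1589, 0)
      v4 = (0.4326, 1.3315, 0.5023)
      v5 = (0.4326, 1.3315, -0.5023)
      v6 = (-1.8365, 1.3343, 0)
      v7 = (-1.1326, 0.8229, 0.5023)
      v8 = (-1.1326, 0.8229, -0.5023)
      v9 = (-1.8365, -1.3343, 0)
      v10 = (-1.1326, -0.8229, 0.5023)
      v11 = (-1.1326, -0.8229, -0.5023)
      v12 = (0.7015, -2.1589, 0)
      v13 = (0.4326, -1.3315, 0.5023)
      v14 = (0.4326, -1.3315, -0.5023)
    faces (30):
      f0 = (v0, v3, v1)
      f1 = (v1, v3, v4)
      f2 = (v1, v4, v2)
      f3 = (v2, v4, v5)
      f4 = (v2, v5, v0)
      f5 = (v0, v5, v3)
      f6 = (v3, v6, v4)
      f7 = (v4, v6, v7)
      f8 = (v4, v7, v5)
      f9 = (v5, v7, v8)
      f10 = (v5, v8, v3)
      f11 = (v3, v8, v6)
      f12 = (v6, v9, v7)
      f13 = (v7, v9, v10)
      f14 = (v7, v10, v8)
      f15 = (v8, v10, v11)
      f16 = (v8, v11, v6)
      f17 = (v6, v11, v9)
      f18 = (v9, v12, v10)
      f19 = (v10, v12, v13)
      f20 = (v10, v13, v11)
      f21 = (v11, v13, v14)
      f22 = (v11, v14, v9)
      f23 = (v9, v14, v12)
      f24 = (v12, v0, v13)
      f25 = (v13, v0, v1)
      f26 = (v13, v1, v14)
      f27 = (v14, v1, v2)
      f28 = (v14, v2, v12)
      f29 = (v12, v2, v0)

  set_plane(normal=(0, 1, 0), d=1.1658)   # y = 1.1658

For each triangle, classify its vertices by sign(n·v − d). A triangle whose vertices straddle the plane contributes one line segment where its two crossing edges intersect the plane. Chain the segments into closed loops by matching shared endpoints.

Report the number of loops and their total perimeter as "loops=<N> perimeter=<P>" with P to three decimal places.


Straddling triangles (14 of 30):
  (v0,v3,v1) [-+-] → (1.42301, 1.1658, 0)–(1.02281, 1.1658, 0.231059)  len=0.4621
  (v1,v3,v4) [-++] → (1.02281, 1.1658, 0.231059)–(0.552989, 1.1658, 0.5023)  len=0.5425
  (v1,v4,v2) [-+-] → (0.552989, 1.1658, 0.5023)–(0.552989, 1.1658, 0.377281)  len=0.1250
  (v2,v4,v5) [-++] → (0.552989, 1.1658, 0.377281)–(0.552989, 1.1658, -0.5023)  len=0.8796
  (v2,v5,v0) [-+-] → (0.552989, 1.1658, -0.5023)–(0.661257, 1.1658, -0.439791)  len=0.1250
  (v0,v5,v3) [-++] → (0.661257, 1.1658, -0.439791)–(1.42301, 1.1658, 0)  len=0.8796
  (v4,v6,v7) [++-] → (-1.60457, 1.1658, 0.165502)–(-0.0773364, 1.1658, 0.5023)  len=1.5639
  (v4,v7,v5) [+-+] → (-0.0773364, 1.1658, 0.5023)–(-0.0773364, 1.1658, -0.175005)  len=0.6773
  (v5,v7,v8) [+--] → (-0.0773364, 1.1658, -0.175005)–(-0.0773364, 1.1658, -0.5023)  len=0.3273
  (v5,v8,v3) [+-+] → (-0.0773364, 1.1658, -0.5023)–(-0.661857, 1.1658, -0.373379)  len=0.5986
  (v3,v8,v6) [+-+] → (-0.661857, 1.1658, -0.373379)–(-1.60457, 1.1658, -0.165502)  len=0.9654
  (v6,v9,v7) [+--] → (-1.8365, 1.1658, 0)–(-1.60457, 1.1658, 0.165502)  len=0.2849
  (v8,v11,v6) [--+] → (-1.78152, 1.1658, -0.0392349)–(-1.60457, 1.1658, -0.165502)  len=0.2174
  (v6,v11,v9) [+--] → (-1.78152, 1.1658, -0.0392349)–(-1.8365, 1.1658, 0)  len=0.0675

Chained into 2 loop(s):
  loop 1: 6 segments, perimeter = 3.0138
  loop 2: 8 segments, perimeter = 4.7023
Total perimeter = 7.716

loops=2 perimeter=7.716


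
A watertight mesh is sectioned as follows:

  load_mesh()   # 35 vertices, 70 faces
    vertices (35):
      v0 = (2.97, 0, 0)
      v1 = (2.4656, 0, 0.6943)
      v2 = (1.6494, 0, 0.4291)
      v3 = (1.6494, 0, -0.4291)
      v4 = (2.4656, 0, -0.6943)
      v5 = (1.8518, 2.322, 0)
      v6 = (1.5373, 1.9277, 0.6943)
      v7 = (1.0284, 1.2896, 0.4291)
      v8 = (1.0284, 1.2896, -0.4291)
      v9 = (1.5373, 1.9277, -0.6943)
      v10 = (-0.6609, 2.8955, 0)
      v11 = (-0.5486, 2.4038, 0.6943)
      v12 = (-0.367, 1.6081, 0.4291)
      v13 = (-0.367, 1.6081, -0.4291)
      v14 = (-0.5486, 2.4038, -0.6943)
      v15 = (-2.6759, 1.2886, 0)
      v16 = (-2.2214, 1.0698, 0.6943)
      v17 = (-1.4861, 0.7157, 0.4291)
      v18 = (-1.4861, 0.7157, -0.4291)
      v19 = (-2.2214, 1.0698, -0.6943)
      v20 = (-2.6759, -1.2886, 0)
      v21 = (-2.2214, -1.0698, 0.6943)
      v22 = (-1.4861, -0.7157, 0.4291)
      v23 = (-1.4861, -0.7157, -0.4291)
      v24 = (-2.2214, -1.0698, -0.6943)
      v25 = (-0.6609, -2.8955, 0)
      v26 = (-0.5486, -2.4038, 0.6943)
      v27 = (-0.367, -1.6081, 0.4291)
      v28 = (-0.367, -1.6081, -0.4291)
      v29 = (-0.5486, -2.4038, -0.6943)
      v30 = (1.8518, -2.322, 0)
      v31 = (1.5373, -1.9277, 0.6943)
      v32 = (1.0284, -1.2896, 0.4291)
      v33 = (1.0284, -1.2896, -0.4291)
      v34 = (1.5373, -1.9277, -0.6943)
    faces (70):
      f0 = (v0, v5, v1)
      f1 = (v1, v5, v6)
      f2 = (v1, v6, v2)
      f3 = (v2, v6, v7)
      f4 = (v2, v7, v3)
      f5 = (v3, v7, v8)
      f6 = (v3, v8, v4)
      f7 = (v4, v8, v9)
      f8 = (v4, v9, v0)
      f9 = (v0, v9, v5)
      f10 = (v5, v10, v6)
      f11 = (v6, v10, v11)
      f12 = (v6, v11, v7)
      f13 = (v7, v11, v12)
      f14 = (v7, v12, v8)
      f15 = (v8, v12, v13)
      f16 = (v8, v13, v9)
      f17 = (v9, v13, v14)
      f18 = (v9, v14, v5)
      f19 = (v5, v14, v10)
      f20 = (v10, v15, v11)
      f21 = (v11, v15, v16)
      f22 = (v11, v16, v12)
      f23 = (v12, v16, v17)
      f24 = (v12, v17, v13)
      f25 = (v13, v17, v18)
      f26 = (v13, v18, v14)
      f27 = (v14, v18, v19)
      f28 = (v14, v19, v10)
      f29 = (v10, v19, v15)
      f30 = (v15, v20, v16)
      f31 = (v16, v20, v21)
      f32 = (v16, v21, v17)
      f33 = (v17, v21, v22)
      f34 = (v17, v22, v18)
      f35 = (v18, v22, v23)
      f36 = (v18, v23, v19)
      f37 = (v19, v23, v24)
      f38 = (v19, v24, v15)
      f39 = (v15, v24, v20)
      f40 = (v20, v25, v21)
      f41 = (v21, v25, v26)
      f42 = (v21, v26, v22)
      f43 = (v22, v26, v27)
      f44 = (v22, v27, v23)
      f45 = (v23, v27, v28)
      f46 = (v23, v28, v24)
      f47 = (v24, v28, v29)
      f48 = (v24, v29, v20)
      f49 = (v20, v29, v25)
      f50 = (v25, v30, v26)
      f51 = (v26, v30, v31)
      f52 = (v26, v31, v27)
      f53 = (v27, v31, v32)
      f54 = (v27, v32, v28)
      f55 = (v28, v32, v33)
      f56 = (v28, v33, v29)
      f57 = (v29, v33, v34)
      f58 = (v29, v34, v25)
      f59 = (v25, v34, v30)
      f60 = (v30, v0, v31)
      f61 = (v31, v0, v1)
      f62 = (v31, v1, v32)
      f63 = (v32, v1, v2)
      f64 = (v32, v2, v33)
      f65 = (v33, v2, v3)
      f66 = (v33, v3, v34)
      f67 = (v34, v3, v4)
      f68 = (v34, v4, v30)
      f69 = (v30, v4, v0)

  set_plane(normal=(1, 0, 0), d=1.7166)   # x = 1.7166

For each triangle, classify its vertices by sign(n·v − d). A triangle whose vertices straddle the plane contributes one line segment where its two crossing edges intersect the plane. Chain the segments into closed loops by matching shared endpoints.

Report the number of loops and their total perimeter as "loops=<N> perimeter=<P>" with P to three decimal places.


Straddling triangles (18 of 70):
  (v1,v5,v6) [++-] → (1.7166, 2.15249, 0.298472)–(1.7166, 1.55537, 0.6943)  len=0.7164
  (v1,v6,v2) [+--] → (1.7166, 1.55537, 0.6943)–(1.7166, 0, 0.450935)  len=1.5743
  (v3,v8,v4) [--+] → (1.7166, 0.672078, -0.55609)–(1.7166, 0, -0.450935)  len=0.6803
  (v4,v8,v9) [+--] → (1.7166, 0.672078, -0.55609)–(1.7166, 1.55537, -0.6943)  len=0.8940
  (v4,v9,v0) [+-+] → (1.7166, 1.55537, -0.6943)–(1.7166, 1.68645, -0.60741)  len=0.1573
  (v0,v9,v5) [+-+] → (1.7166, 1.68645, -0.60741)–(1.7166, 2.15249, -0.298472)  len=0.5591
  (v5,v10,v6) [+--] → (1.7166, 2.35286, 0)–(1.7166, 2.15249, 0.298472)  len=0.3595
  (v9,v14,v5) [--+] → (1.7166, 2.32661, -0.0391057)–(1.7166, 2.15249, -0.298472)  len=0.3124
  (v5,v14,v10) [+--] → (1.7166, 2.32661, -0.0391057)–(1.7166, 2.35286, 0)  len=0.0471
  (v25,v30,v26) [-+-] → (1.7166, -2.35286, 0)–(1.7166, -2.32661, 0.0391057)  len=0.0471
  (v26,v30,v31) [-+-] → (1.7166, -2.32661, 0.0391057)–(1.7166, -2.15249, 0.298472)  len=0.3124
  (v25,v34,v30) [--+] → (1.7166, -2.15249, -0.298472)–(1.7166, -2.35286, 0)  len=0.3595
  (v30,v0,v31) [++-] → (1.7166, -1.68645, 0.60741)–(1.7166, -2.15249, 0.298472)  len=0.5591
  (v31,v0,v1) [-++] → (1.7166, -1.68645, 0.60741)–(1.7166, -1.55537, 0.6943)  len=0.1573
  (v31,v1,v32) [-+-] → (1.7166, -1.55537, 0.6943)–(1.7166, -0.672078, 0.55609)  len=0.8940
  (v32,v1,v2) [-+-] → (1.7166, -0.672078, 0.55609)–(1.7166, 0, 0.450935)  len=0.6803
  (v34,v3,v4) [--+] → (1.7166, 0, -0.450935)–(1.7166, -1.55537, -0.6943)  len=1.5743
  (v34,v4,v30) [-++] → (1.7166, -1.55537, -0.6943)–(1.7166, -2.15249, -0.298472)  len=0.7164

Chained into 1 loop(s):
  loop 1: 18 segments, perimeter = 10.6007
Total perimeter = 10.601

loops=1 perimeter=10.601
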